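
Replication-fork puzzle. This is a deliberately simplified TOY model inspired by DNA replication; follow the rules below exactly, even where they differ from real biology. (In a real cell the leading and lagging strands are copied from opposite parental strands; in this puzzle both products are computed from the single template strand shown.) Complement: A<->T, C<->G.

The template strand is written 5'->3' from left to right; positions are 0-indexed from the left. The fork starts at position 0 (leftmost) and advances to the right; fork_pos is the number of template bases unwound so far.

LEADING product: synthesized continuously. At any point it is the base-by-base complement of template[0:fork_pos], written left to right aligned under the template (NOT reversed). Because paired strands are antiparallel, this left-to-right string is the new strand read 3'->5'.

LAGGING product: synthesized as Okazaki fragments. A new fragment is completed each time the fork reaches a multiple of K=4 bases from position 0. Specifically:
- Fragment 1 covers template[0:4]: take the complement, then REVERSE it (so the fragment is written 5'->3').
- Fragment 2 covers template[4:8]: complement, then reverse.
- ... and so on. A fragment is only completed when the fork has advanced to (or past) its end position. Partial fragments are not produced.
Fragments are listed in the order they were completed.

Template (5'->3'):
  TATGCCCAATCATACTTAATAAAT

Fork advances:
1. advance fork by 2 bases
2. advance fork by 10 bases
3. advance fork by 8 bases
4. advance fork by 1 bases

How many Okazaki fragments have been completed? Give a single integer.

Step 1: advance 2 -> fork_pos = 0 + 2 = 2. Next multiple of 4 is 4 (not reached); still 0 fragment(s).
Step 2: advance 10 -> fork_pos = 2 + 10 = 12. Reached multiple(s) of 4: 4, 8, 12 -> fragments 1-3 completed (3 total).
Step 3: advance 8 -> fork_pos = 12 + 8 = 20. Reached multiple(s) of 4: 16, 20 -> fragments 4-5 completed (5 total).
Step 4: advance 1 -> fork_pos = 20 + 1 = 21. Next multiple of 4 is 24 (not reached); still 5 fragment(s).
Check: final fork_pos = 21; the multiples of 4 that are <= 21 are 4..20 -> 21 // 4 = 5 completed fragment(s).

Answer: 5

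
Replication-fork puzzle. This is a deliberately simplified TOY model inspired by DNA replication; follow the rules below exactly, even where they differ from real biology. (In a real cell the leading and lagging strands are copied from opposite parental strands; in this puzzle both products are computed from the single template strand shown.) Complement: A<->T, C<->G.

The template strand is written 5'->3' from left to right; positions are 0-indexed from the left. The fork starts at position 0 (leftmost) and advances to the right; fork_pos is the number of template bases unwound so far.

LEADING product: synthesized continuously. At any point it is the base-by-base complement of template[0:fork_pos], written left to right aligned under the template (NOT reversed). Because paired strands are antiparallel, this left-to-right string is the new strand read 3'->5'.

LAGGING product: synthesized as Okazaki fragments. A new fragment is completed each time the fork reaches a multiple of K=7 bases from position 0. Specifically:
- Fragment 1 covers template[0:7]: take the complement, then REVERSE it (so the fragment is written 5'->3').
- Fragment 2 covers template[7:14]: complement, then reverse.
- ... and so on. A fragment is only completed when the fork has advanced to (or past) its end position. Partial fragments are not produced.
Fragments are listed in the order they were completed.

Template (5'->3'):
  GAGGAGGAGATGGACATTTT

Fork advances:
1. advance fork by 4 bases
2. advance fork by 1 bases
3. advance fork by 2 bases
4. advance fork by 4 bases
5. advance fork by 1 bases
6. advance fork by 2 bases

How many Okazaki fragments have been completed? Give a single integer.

Step 1: advance 4 -> fork_pos = 0 + 4 = 4. Next multiple of 7 is 7 (not reached); still 0 fragment(s).
Step 2: advance 1 -> fork_pos = 4 + 1 = 5. Next multiple of 7 is 7 (not reached); still 0 fragment(s).
Step 3: advance 2 -> fork_pos = 5 + 2 = 7. Reached multiple(s) of 7: 7 -> fragment 1 completed (1 total).
Step 4: advance 4 -> fork_pos = 7 + 4 = 11. Next multiple of 7 is 14 (not reached); still 1 fragment(s).
Step 5: advance 1 -> fork_pos = 11 + 1 = 12. Next multiple of 7 is 14 (not reached); still 1 fragment(s).
Step 6: advance 2 -> fork_pos = 12 + 2 = 14. Reached multiple(s) of 7: 14 -> fragment 2 completed (2 total).
Check: final fork_pos = 14; the multiples of 7 that are <= 14 are 7..14 -> 14 // 7 = 2 completed fragment(s).

Answer: 2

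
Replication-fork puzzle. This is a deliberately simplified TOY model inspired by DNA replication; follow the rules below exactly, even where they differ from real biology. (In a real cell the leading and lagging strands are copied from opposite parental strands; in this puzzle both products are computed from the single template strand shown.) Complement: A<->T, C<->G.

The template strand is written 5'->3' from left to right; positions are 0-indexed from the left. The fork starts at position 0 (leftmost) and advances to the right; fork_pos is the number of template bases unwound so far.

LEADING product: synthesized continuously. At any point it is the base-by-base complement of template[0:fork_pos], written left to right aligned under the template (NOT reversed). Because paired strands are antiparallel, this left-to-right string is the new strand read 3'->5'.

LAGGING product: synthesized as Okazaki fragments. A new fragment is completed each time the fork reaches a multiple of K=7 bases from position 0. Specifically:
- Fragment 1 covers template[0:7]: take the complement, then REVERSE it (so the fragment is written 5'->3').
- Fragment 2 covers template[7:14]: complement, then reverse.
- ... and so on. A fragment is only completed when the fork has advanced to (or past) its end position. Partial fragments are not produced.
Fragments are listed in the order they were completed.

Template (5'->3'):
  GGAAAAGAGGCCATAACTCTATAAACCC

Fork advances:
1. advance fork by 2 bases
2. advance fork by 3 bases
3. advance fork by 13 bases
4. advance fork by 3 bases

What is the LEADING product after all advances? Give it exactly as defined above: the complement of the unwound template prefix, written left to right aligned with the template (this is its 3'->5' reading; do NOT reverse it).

Step 1: advance 2 -> fork_pos = 0 + 2 = 2.
Step 2: advance 3 -> fork_pos = 2 + 3 = 5.
Step 3: advance 13 -> fork_pos = 5 + 13 = 18.
Step 4: advance 3 -> fork_pos = 18 + 3 = 21.
Unwound prefix: template[0:21] = GGAAAAGAGGCCATAACTCTA
Complement it base by base (A<->T, C<->G), keeping left-to-right order:
  [0:5] GGAAA -> CCTTT
  [5:10] AGAGG -> TCTCC
  [10:15] CCATA -> GGTAT
  [15:20] ACTCT -> TGAGA
  [20:21] A -> T
Concatenate: CCTTTTCTCCGGTATTGAGAT (length 21; written aligned with the template, i.e. 3'->5').

Answer: CCTTTTCTCCGGTATTGAGAT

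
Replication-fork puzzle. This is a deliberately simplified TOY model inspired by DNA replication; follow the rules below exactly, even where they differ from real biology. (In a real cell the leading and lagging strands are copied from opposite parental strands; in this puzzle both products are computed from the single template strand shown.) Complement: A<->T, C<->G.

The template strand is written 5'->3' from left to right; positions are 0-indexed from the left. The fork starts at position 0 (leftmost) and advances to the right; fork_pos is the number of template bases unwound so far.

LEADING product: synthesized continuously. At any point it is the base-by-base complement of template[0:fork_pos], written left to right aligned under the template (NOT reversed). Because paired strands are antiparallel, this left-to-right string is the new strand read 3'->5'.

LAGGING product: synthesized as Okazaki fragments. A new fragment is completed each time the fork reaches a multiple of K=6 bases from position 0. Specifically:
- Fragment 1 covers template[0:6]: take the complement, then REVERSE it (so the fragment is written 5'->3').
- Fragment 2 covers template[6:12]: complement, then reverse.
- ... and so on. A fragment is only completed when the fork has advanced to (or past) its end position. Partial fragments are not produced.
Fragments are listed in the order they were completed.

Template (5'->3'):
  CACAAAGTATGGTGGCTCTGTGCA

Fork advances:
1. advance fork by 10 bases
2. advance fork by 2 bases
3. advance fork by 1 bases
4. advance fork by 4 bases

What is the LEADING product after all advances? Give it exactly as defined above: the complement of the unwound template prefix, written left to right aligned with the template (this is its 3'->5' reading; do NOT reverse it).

Answer: GTGTTTCATACCACCGA

Derivation:
Step 1: advance 10 -> fork_pos = 0 + 10 = 10.
Step 2: advance 2 -> fork_pos = 10 + 2 = 12.
Step 3: advance 1 -> fork_pos = 12 + 1 = 13.
Step 4: advance 4 -> fork_pos = 13 + 4 = 17.
Unwound prefix: template[0:17] = CACAAAGTATGGTGGCT
Complement it base by base (A<->T, C<->G), keeping left-to-right order:
  [0:5] CACAA -> GTGTT
  [5:10] AGTAT -> TCATA
  [10:15] GGTGG -> CCACC
  [15:17] CT -> GA
Concatenate: GTGTTTCATACCACCGA (length 17; written aligned with the template, i.e. 3'->5').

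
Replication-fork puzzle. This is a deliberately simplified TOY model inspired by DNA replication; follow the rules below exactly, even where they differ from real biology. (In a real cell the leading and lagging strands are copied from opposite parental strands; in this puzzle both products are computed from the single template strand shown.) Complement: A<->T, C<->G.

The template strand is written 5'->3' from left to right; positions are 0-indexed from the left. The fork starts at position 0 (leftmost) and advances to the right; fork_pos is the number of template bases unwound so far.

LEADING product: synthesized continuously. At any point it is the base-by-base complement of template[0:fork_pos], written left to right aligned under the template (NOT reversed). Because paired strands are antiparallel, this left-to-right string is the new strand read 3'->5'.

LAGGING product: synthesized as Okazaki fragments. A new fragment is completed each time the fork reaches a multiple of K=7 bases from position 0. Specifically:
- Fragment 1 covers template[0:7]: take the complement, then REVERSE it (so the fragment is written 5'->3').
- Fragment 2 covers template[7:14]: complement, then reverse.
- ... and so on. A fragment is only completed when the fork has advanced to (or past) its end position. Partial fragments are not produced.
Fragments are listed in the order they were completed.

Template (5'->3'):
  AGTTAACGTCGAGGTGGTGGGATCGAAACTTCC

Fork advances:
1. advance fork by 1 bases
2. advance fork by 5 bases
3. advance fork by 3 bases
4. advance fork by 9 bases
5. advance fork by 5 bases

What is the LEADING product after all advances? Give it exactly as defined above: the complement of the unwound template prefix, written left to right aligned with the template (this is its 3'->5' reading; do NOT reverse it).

Answer: TCAATTGCAGCTCCACCACCCTA

Derivation:
Step 1: advance 1 -> fork_pos = 0 + 1 = 1.
Step 2: advance 5 -> fork_pos = 1 + 5 = 6.
Step 3: advance 3 -> fork_pos = 6 + 3 = 9.
Step 4: advance 9 -> fork_pos = 9 + 9 = 18.
Step 5: advance 5 -> fork_pos = 18 + 5 = 23.
Unwound prefix: template[0:23] = AGTTAACGTCGAGGTGGTGGGAT
Complement it base by base (A<->T, C<->G), keeping left-to-right order:
  [0:5] AGTTA -> TCAAT
  [5:10] ACGTC -> TGCAG
  [10:15] GAGGT -> CTCCA
  [15:20] GGTGG -> CCACC
  [20:23] GAT -> CTA
Concatenate: TCAATTGCAGCTCCACCACCCTA (length 23; written aligned with the template, i.e. 3'->5').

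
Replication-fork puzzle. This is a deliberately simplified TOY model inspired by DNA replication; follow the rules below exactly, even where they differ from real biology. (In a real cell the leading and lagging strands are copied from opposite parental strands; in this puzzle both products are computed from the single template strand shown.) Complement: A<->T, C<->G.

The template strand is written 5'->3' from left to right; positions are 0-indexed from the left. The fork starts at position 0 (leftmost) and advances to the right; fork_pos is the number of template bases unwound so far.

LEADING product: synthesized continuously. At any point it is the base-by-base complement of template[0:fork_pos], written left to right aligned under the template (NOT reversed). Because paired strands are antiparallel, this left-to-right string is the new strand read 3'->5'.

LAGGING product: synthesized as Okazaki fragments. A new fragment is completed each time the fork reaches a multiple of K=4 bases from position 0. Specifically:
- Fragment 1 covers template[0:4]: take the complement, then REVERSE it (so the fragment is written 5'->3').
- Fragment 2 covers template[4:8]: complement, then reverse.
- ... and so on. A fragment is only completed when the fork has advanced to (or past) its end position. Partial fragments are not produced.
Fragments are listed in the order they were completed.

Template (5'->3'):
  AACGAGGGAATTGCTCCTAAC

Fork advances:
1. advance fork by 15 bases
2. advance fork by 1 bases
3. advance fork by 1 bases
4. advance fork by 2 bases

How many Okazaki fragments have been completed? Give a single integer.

Answer: 4

Derivation:
Step 1: advance 15 -> fork_pos = 0 + 15 = 15. Reached multiple(s) of 4: 4, 8, 12 -> fragments 1-3 completed (3 total).
Step 2: advance 1 -> fork_pos = 15 + 1 = 16. Reached multiple(s) of 4: 16 -> fragment 4 completed (4 total).
Step 3: advance 1 -> fork_pos = 16 + 1 = 17. Next multiple of 4 is 20 (not reached); still 4 fragment(s).
Step 4: advance 2 -> fork_pos = 17 + 2 = 19. Next multiple of 4 is 20 (not reached); still 4 fragment(s).
Check: final fork_pos = 19; the multiples of 4 that are <= 19 are 4..16 -> 19 // 4 = 4 completed fragment(s).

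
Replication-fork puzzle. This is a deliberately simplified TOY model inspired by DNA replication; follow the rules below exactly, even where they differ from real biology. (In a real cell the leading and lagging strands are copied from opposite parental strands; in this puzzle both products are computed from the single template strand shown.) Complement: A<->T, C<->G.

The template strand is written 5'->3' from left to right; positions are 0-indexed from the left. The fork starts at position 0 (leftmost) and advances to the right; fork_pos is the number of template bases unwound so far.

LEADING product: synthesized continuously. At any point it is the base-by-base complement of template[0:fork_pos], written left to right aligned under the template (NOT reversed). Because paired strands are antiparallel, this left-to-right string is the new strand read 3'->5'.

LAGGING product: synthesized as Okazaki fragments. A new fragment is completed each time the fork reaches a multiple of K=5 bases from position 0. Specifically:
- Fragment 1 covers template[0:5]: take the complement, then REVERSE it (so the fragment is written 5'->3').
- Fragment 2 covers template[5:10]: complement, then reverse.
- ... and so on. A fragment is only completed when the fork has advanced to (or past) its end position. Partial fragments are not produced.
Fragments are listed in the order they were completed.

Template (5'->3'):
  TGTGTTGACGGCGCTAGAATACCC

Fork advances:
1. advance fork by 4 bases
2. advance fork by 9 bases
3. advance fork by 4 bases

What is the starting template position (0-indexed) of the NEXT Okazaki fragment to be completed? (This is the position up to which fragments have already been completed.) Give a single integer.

Answer: 15

Derivation:
Step 1: advance 4 -> fork_pos = 0 + 4 = 4. Next multiple of 5 is 5 (not reached); still 0 fragment(s).
Step 2: advance 9 -> fork_pos = 4 + 9 = 13. Reached multiple(s) of 5: 5, 10 -> fragments 1-2 completed (2 total).
Step 3: advance 4 -> fork_pos = 13 + 4 = 17. Reached multiple(s) of 5: 15 -> fragment 3 completed (3 total).
3 fragment(s) completed, covering template[0:15] (3 x 5 = 15). The next fragment, fragment 4, covers template[15:20], so it starts at position 15.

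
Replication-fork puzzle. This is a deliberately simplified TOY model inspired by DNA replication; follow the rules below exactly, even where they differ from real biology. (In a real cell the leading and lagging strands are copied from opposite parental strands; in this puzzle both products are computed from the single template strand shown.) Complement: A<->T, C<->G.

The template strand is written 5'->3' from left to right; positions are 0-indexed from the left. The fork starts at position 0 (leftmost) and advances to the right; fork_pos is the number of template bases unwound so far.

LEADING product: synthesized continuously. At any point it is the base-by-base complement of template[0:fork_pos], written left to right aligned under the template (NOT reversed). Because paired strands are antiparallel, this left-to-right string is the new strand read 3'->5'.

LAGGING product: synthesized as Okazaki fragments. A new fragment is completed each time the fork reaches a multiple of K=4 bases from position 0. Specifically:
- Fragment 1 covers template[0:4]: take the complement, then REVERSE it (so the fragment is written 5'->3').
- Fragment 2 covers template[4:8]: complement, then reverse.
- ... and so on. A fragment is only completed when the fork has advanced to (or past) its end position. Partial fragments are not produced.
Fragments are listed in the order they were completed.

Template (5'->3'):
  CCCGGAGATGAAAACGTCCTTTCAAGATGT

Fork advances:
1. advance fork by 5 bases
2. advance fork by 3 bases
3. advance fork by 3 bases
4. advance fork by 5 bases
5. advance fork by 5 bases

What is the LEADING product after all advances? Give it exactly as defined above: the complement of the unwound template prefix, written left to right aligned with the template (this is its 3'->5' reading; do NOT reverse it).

Step 1: advance 5 -> fork_pos = 0 + 5 = 5.
Step 2: advance 3 -> fork_pos = 5 + 3 = 8.
Step 3: advance 3 -> fork_pos = 8 + 3 = 11.
Step 4: advance 5 -> fork_pos = 11 + 5 = 16.
Step 5: advance 5 -> fork_pos = 16 + 5 = 21.
Unwound prefix: template[0:21] = CCCGGAGATGAAAACGTCCTT
Complement it base by base (A<->T, C<->G), keeping left-to-right order:
  [0:5] CCCGG -> GGGCC
  [5:10] AGATG -> TCTAC
  [10:15] AAAAC -> TTTTG
  [15:20] GTCCT -> CAGGA
  [20:21] T -> A
Concatenate: GGGCCTCTACTTTTGCAGGAA (length 21; written aligned with the template, i.e. 3'->5').

Answer: GGGCCTCTACTTTTGCAGGAA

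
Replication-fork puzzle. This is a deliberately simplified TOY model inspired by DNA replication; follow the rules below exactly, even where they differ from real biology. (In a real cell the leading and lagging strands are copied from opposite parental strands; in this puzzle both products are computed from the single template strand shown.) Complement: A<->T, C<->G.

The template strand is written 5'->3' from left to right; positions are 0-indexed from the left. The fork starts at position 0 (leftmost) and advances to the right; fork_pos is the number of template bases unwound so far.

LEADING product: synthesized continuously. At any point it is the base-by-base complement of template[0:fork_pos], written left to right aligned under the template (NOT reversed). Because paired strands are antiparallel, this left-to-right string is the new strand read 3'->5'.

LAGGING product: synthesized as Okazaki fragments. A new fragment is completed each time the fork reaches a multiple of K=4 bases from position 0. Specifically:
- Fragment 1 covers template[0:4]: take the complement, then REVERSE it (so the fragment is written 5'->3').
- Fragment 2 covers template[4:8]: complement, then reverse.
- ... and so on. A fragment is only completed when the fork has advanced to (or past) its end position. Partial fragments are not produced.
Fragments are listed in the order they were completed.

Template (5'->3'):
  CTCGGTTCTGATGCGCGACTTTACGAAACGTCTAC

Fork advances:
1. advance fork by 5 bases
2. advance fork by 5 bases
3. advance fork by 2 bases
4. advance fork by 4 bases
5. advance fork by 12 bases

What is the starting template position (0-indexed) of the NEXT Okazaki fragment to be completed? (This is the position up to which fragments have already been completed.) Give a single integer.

Step 1: advance 5 -> fork_pos = 0 + 5 = 5. Reached multiple(s) of 4: 4 -> fragment 1 completed (1 total).
Step 2: advance 5 -> fork_pos = 5 + 5 = 10. Reached multiple(s) of 4: 8 -> fragment 2 completed (2 total).
Step 3: advance 2 -> fork_pos = 10 + 2 = 12. Reached multiple(s) of 4: 12 -> fragment 3 completed (3 total).
Step 4: advance 4 -> fork_pos = 12 + 4 = 16. Reached multiple(s) of 4: 16 -> fragment 4 completed (4 total).
Step 5: advance 12 -> fork_pos = 16 + 12 = 28. Reached multiple(s) of 4: 20, 24, 28 -> fragments 5-7 completed (7 total).
7 fragment(s) completed, covering template[0:28] (7 x 4 = 28). The next fragment, fragment 8, covers template[28:32], so it starts at position 28.

Answer: 28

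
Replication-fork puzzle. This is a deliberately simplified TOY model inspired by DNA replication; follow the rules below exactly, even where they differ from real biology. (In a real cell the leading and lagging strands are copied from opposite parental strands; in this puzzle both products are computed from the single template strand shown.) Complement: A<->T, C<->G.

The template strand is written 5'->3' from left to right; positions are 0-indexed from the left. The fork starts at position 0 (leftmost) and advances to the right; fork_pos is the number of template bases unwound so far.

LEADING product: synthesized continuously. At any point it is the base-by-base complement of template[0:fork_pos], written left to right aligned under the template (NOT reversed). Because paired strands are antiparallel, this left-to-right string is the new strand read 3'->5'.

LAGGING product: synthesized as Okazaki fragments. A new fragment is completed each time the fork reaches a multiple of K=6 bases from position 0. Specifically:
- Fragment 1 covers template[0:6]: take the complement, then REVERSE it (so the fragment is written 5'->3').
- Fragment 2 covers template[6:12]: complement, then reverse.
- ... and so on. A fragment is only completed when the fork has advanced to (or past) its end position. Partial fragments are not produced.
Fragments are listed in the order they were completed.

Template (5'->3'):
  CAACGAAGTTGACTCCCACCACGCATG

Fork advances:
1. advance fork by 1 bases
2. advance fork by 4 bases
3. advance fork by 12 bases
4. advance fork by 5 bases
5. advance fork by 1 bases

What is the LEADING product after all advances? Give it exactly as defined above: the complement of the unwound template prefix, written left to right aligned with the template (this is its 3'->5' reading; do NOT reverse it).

Step 1: advance 1 -> fork_pos = 0 + 1 = 1.
Step 2: advance 4 -> fork_pos = 1 + 4 = 5.
Step 3: advance 12 -> fork_pos = 5 + 12 = 17.
Step 4: advance 5 -> fork_pos = 17 + 5 = 22.
Step 5: advance 1 -> fork_pos = 22 + 1 = 23.
Unwound prefix: template[0:23] = CAACGAAGTTGACTCCCACCACG
Complement it base by base (A<->T, C<->G), keeping left-to-right order:
  [0:5] CAACG -> GTTGC
  [5:10] AAGTT -> TTCAA
  [10:15] GACTC -> CTGAG
  [15:20] CCACC -> GGTGG
  [20:23] ACG -> TGC
Concatenate: GTTGCTTCAACTGAGGGTGGTGC (length 23; written aligned with the template, i.e. 3'->5').

Answer: GTTGCTTCAACTGAGGGTGGTGC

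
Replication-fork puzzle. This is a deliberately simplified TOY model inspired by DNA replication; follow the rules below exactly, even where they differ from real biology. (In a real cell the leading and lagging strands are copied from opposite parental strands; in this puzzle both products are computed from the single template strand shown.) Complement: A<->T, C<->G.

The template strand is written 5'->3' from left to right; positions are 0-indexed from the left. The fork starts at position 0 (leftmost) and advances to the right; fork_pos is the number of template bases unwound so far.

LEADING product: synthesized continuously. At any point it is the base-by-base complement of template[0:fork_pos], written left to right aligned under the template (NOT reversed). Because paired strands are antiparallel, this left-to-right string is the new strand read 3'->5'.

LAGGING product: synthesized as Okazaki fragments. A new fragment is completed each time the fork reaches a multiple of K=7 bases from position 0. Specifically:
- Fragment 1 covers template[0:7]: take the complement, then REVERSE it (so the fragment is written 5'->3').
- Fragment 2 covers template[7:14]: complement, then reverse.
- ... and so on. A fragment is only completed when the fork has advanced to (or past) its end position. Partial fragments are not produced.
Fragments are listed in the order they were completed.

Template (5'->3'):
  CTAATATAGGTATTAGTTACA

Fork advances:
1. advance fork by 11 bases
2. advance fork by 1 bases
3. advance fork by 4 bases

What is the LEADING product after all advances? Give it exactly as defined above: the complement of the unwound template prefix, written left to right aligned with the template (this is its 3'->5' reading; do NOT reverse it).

Answer: GATTATATCCATAATC

Derivation:
Step 1: advance 11 -> fork_pos = 0 + 11 = 11.
Step 2: advance 1 -> fork_pos = 11 + 1 = 12.
Step 3: advance 4 -> fork_pos = 12 + 4 = 16.
Unwound prefix: template[0:16] = CTAATATAGGTATTAG
Complement it base by base (A<->T, C<->G), keeping left-to-right order:
  [0:5] CTAAT -> GATTA
  [5:10] ATAGG -> TATCC
  [10:15] TATTA -> ATAAT
  [15:16] G -> C
Concatenate: GATTATATCCATAATC (length 16; written aligned with the template, i.e. 3'->5').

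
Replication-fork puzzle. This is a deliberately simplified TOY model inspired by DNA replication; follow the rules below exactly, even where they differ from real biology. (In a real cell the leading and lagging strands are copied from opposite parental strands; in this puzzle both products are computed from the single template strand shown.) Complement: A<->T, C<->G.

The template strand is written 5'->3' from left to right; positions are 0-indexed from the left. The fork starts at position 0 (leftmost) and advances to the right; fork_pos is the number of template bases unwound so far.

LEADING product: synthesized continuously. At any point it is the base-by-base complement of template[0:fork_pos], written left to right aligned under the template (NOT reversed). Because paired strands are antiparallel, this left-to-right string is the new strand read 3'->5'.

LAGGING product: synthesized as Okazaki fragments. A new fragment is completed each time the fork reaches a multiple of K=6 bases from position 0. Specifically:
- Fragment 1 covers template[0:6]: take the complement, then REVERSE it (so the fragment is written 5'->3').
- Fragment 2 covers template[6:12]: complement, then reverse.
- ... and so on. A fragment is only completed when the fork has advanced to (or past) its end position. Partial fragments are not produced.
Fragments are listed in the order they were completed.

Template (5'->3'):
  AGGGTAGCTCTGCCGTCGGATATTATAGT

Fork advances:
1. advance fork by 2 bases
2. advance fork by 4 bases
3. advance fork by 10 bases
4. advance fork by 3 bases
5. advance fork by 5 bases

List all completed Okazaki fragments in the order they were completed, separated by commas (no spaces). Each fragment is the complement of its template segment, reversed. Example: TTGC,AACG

Step 1: advance 2 -> fork_pos = 0 + 2 = 2. Next multiple of 6 is 6 (not reached); still 0 fragment(s).
Step 2: advance 4 -> fork_pos = 2 + 4 = 6. Reached multiple(s) of 6: 6 -> fragment 1 completed (1 total).
Step 3: advance 10 -> fork_pos = 6 + 10 = 16. Reached multiple(s) of 6: 12 -> fragment 2 completed (2 total).
Step 4: advance 3 -> fork_pos = 16 + 3 = 19. Reached multiple(s) of 6: 18 -> fragment 3 completed (3 total).
Step 5: advance 5 -> fork_pos = 19 + 5 = 24. Reached multiple(s) of 6: 24 -> fragment 4 completed (4 total).
Final fork_pos = 24, so 4 fragment(s) are complete. Build each: template segment -> complement -> reverse.
Fragment 1: template[0:6] = AGGGTA -> complement TCCCAT -> reversed TACCCT
Fragment 2: template[6:12] = GCTCTG -> complement CGAGAC -> reversed CAGAGC
Fragment 3: template[12:18] = CCGTCG -> complement GGCAGC -> reversed CGACGG
Fragment 4: template[18:24] = GATATT -> complement CTATAA -> reversed AATATC

Answer: TACCCT,CAGAGC,CGACGG,AATATC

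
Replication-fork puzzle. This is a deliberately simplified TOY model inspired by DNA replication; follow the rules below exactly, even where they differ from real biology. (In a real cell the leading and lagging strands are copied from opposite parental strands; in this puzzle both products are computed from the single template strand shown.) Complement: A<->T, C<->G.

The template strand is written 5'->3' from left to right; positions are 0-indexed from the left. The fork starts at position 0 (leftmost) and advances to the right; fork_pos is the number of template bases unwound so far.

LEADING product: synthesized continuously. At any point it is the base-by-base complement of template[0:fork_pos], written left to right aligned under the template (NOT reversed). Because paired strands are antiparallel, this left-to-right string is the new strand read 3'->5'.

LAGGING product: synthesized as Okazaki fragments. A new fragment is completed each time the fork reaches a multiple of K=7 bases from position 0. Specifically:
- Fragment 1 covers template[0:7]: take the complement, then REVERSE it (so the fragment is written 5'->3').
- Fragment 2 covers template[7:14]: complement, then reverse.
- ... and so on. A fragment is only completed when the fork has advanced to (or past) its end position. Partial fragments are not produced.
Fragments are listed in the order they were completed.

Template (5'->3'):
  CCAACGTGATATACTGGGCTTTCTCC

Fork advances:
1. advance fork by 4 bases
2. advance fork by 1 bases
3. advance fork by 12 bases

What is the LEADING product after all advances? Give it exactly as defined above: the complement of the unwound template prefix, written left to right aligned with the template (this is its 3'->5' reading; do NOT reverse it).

Step 1: advance 4 -> fork_pos = 0 + 4 = 4.
Step 2: advance 1 -> fork_pos = 4 + 1 = 5.
Step 3: advance 12 -> fork_pos = 5 + 12 = 17.
Unwound prefix: template[0:17] = CCAACGTGATATACTGG
Complement it base by base (A<->T, C<->G), keeping left-to-right order:
  [0:5] CCAAC -> GGTTG
  [5:10] GTGAT -> CACTA
  [10:15] ATACT -> TATGA
  [15:17] GG -> CC
Concatenate: GGTTGCACTATATGACC (length 17; written aligned with the template, i.e. 3'->5').

Answer: GGTTGCACTATATGACC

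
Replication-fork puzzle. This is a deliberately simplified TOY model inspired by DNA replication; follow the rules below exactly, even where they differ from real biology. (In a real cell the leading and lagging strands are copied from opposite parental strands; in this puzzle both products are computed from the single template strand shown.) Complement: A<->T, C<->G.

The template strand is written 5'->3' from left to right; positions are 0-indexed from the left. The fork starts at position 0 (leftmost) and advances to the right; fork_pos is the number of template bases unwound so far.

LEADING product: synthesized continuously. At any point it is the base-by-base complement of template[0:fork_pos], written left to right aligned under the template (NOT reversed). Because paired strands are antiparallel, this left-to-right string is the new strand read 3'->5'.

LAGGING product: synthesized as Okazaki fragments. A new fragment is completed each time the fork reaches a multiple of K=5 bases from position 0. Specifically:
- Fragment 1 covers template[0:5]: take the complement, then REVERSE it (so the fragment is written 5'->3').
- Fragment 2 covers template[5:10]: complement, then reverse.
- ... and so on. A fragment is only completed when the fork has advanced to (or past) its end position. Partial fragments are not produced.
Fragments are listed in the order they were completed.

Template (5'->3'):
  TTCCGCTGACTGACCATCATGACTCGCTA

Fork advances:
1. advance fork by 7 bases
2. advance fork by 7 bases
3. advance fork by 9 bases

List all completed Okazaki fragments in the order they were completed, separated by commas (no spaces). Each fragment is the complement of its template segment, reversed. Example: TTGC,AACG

Answer: CGGAA,GTCAG,GGTCA,ATGAT

Derivation:
Step 1: advance 7 -> fork_pos = 0 + 7 = 7. Reached multiple(s) of 5: 5 -> fragment 1 completed (1 total).
Step 2: advance 7 -> fork_pos = 7 + 7 = 14. Reached multiple(s) of 5: 10 -> fragment 2 completed (2 total).
Step 3: advance 9 -> fork_pos = 14 + 9 = 23. Reached multiple(s) of 5: 15, 20 -> fragments 3-4 completed (4 total).
Final fork_pos = 23, so 4 fragment(s) are complete. Build each: template segment -> complement -> reverse.
Fragment 1: template[0:5] = TTCCG -> complement AAGGC -> reversed CGGAA
Fragment 2: template[5:10] = CTGAC -> complement GACTG -> reversed GTCAG
Fragment 3: template[10:15] = TGACC -> complement ACTGG -> reversed GGTCA
Fragment 4: template[15:20] = ATCAT -> complement TAGTA -> reversed ATGAT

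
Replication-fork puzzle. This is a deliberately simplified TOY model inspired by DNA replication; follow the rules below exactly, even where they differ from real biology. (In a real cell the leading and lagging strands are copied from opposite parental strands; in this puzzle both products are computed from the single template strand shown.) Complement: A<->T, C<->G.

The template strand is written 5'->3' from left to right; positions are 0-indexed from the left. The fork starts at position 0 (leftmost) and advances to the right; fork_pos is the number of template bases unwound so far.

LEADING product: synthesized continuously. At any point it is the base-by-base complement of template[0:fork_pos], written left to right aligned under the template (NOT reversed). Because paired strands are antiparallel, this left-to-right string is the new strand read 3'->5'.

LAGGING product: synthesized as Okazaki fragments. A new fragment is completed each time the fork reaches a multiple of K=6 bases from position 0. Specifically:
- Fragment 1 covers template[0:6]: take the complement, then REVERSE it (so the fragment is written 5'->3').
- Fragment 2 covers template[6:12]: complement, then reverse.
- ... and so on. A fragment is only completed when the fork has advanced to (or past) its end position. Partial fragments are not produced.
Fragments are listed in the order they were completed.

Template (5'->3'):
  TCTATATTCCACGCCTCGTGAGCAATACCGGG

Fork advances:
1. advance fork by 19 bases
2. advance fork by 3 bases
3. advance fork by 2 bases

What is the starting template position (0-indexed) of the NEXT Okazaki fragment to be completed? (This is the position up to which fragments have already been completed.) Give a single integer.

Answer: 24

Derivation:
Step 1: advance 19 -> fork_pos = 0 + 19 = 19. Reached multiple(s) of 6: 6, 12, 18 -> fragments 1-3 completed (3 total).
Step 2: advance 3 -> fork_pos = 19 + 3 = 22. Next multiple of 6 is 24 (not reached); still 3 fragment(s).
Step 3: advance 2 -> fork_pos = 22 + 2 = 24. Reached multiple(s) of 6: 24 -> fragment 4 completed (4 total).
4 fragment(s) completed, covering template[0:24] (4 x 6 = 24). The next fragment, fragment 5, covers template[24:30], so it starts at position 24.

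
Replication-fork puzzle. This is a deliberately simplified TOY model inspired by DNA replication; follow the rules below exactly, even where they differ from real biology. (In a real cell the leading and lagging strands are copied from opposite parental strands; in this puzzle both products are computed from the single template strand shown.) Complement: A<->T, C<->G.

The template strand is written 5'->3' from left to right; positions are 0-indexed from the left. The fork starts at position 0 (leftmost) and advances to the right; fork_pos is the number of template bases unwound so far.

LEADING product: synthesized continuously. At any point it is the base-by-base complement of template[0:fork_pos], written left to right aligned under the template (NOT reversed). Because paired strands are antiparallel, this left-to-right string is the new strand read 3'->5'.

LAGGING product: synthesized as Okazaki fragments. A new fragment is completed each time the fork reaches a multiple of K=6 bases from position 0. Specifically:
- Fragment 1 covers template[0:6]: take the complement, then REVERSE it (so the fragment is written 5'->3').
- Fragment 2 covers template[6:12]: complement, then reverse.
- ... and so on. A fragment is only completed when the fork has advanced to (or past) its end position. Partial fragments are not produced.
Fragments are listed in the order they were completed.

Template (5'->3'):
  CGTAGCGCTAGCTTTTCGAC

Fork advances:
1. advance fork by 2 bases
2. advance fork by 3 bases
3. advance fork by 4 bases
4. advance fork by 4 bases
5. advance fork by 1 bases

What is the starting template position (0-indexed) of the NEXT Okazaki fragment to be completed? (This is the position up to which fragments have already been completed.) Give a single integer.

Answer: 12

Derivation:
Step 1: advance 2 -> fork_pos = 0 + 2 = 2. Next multiple of 6 is 6 (not reached); still 0 fragment(s).
Step 2: advance 3 -> fork_pos = 2 + 3 = 5. Next multiple of 6 is 6 (not reached); still 0 fragment(s).
Step 3: advance 4 -> fork_pos = 5 + 4 = 9. Reached multiple(s) of 6: 6 -> fragment 1 completed (1 total).
Step 4: advance 4 -> fork_pos = 9 + 4 = 13. Reached multiple(s) of 6: 12 -> fragment 2 completed (2 total).
Step 5: advance 1 -> fork_pos = 13 + 1 = 14. Next multiple of 6 is 18 (not reached); still 2 fragment(s).
2 fragment(s) completed, covering template[0:12] (2 x 6 = 12). The next fragment, fragment 3, covers template[12:18], so it starts at position 12.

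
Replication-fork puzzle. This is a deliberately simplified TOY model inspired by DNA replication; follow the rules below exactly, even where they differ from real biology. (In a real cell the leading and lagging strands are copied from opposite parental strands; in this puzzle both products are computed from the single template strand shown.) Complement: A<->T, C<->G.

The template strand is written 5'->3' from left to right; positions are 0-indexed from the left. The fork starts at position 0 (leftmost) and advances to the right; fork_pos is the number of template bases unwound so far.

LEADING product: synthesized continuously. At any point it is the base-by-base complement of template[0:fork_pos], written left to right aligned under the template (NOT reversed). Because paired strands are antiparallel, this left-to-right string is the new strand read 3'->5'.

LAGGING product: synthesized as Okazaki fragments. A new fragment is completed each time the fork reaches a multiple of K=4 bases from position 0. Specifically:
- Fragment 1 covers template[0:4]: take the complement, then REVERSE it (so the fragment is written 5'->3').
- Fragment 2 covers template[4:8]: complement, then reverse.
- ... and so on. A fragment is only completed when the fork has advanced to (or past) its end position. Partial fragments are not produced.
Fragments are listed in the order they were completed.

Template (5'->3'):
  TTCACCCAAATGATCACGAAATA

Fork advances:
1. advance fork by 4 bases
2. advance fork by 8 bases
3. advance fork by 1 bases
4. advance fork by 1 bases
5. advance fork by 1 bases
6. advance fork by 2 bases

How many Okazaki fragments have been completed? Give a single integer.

Answer: 4

Derivation:
Step 1: advance 4 -> fork_pos = 0 + 4 = 4. Reached multiple(s) of 4: 4 -> fragment 1 completed (1 total).
Step 2: advance 8 -> fork_pos = 4 + 8 = 12. Reached multiple(s) of 4: 8, 12 -> fragments 2-3 completed (3 total).
Step 3: advance 1 -> fork_pos = 12 + 1 = 13. Next multiple of 4 is 16 (not reached); still 3 fragment(s).
Step 4: advance 1 -> fork_pos = 13 + 1 = 14. Next multiple of 4 is 16 (not reached); still 3 fragment(s).
Step 5: advance 1 -> fork_pos = 14 + 1 = 15. Next multiple of 4 is 16 (not reached); still 3 fragment(s).
Step 6: advance 2 -> fork_pos = 15 + 2 = 17. Reached multiple(s) of 4: 16 -> fragment 4 completed (4 total).
Check: final fork_pos = 17; the multiples of 4 that are <= 17 are 4..16 -> 17 // 4 = 4 completed fragment(s).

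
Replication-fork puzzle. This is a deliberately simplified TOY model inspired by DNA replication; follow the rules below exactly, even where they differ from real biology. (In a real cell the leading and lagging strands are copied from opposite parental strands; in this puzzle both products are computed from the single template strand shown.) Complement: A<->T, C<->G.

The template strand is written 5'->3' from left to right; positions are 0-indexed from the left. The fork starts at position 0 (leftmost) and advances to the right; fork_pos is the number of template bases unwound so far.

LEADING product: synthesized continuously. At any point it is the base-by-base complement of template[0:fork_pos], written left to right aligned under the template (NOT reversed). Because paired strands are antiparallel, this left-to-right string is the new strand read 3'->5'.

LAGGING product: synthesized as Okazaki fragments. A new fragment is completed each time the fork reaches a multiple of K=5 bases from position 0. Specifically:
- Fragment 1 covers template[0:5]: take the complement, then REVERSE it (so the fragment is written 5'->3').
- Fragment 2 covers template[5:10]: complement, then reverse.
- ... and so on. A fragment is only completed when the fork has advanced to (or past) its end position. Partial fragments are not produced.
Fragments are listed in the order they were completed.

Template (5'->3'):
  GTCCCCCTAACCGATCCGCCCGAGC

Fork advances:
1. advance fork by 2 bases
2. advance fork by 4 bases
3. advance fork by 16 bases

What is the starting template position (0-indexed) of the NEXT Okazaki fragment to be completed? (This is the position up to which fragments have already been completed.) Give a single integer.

Step 1: advance 2 -> fork_pos = 0 + 2 = 2. Next multiple of 5 is 5 (not reached); still 0 fragment(s).
Step 2: advance 4 -> fork_pos = 2 + 4 = 6. Reached multiple(s) of 5: 5 -> fragment 1 completed (1 total).
Step 3: advance 16 -> fork_pos = 6 + 16 = 22. Reached multiple(s) of 5: 10, 15, 20 -> fragments 2-4 completed (4 total).
4 fragment(s) completed, covering template[0:20] (4 x 5 = 20). The next fragment, fragment 5, covers template[20:25], so it starts at position 20.

Answer: 20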